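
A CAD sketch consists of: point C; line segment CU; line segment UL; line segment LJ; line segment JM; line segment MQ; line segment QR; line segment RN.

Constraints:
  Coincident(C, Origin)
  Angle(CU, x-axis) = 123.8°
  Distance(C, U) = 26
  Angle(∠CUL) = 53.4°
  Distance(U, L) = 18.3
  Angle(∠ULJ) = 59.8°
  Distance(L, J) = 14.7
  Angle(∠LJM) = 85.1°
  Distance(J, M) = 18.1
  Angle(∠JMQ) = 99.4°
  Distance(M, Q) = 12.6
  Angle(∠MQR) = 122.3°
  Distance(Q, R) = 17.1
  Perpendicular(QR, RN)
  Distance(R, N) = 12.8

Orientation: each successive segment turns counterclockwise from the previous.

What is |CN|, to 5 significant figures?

19.705

C is at the origin; CU runs at 123.8° with length 26.0, so U = (-14.464, 21.606). ∠CUL = 53.4° gives UL at -109.60° from the x-axis; with |UL| = 18.3, L = (-20.602, 4.3659). ∠ULJ = 59.8° gives LJ at 10.600° from the x-axis; with |LJ| = 14.7, J = (-6.1533, 7.0700). ∠LJM = 85.1° gives JM at 105.50° from the x-axis; with |JM| = 18.1, M = (-10.990, 24.512). ∠JMQ = 99.4° gives MQ at -173.90° from the x-axis; with |MQ| = 12.6, Q = (-23.519, 23.173). ∠MQR = 122.3° gives QR at -116.20° from the x-axis; with |QR| = 17.1, R = (-31.069, 7.8297). QR ⟂ RN, so RN runs at -26.200°; with |RN| = 12.8, N = (-19.584, 2.1784). Then |CN| = |N − C| = 19.705.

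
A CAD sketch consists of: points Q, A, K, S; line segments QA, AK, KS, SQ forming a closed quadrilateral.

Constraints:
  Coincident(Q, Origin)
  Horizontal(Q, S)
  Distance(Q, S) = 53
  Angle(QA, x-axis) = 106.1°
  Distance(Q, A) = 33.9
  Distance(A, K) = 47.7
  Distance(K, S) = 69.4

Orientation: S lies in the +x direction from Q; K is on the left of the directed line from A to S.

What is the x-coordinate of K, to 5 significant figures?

26.395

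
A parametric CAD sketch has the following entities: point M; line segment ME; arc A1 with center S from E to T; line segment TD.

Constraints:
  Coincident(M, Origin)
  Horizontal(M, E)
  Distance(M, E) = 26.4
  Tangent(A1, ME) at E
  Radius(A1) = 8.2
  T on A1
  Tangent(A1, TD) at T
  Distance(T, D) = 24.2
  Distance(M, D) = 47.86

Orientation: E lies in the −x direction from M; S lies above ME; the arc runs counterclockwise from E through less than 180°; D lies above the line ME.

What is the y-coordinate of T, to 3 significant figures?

13.4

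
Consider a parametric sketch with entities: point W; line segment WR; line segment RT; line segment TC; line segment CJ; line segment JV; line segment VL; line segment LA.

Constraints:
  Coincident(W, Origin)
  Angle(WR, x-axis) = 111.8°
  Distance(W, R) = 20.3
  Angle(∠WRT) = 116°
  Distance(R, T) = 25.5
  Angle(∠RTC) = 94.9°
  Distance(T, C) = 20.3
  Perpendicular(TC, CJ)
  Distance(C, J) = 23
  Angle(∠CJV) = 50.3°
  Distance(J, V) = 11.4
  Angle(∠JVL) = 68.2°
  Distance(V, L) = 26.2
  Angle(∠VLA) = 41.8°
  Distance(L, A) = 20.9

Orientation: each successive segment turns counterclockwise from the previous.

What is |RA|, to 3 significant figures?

29.8

W is at the origin; WR runs at 111.8° with length 20.3, so R = (-7.54, 18.8). ∠WRT = 116.0° gives RT at 176° from the x-axis; with |RT| = 25.5, T = (-33.0, 20.7). ∠RTC = 94.9° gives TC at -99.1° from the x-axis; with |TC| = 20.3, C = (-36.2, 0.671). TC is perpendicular to CJ, so CJ runs at -9.10°; with |CJ| = 23.0, J = (-13.5, -2.97). ∠CJV = 50.3° gives JV at 121° from the x-axis; with |JV| = 11.4, V = (-19.3, 6.85). ∠JVL = 68.2° gives VL at -128° from the x-axis; with |VL| = 26.2, L = (-35.3, -13.9). ∠VLA = 41.8° gives LA at 10.6° from the x-axis; with |LA| = 20.9, A = (-14.7, -10.1). Then |RA| = |A − R| = 29.8.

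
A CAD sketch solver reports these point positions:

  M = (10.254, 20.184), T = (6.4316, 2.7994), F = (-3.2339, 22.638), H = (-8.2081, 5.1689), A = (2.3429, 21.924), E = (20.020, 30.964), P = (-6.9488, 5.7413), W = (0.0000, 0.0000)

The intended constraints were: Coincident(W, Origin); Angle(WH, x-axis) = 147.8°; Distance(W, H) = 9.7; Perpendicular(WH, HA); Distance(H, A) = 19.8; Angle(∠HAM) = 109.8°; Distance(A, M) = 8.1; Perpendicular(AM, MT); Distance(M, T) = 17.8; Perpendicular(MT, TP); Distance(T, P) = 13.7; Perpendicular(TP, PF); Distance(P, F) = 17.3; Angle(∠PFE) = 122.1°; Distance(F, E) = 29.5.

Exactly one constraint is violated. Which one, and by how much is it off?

Distance(F, E) = 29.5 — off by 4.80.

W = (0.00, 0.00) ✓; WH at 147.8° ✓; |WH| = 9.700 ✓; ∠(WH, HA) = 90.00° ✓; |HA| = 19.80 ✓; ∠HAM = 109.8° ✓; |AM| = 8.100 ✓; ∠(AM, MT) = 90.00° ✓; |MT| = 17.80 ✓; ∠(MT, TP) = 90.00° ✓; |TP| = 13.70 ✓; ∠(TP, PF) = 90.00° ✓; |PF| = 17.30 ✓; ∠PFE = 122.1° ✓; |FE| = 24.70 ✗.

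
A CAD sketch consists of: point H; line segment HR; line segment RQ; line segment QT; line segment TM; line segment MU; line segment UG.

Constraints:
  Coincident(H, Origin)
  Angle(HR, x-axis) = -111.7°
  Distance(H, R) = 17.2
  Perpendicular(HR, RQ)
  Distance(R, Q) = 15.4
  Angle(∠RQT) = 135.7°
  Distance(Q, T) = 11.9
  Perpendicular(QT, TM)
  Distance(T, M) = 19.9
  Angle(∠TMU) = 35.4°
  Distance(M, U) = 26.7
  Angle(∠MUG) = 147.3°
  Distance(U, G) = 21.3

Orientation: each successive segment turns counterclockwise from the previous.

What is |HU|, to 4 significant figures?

25.34

QT is perpendicular to TM, so TM runs at 112.6°; with |TM| = 19.9, M = (11.29, 1.270). ∠TMU = 35.4° gives MU at -102.8° from the x-axis; with |MU| = 26.7, U = (5.372, -24.77). Then |HU| = |U − H| = 25.34.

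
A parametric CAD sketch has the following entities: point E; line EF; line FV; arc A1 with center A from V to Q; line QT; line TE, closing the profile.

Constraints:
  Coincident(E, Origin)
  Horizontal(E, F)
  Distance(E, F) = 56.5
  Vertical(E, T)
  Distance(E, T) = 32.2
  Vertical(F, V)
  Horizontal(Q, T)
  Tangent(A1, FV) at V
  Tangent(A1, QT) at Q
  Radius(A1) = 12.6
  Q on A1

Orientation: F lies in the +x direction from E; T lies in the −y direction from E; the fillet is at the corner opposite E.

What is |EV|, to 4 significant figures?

59.80

E is at the origin; E and F share the same y with |EF| = 56.5 and F on the +x side, so F = (56.50, 0.000). ET is vertical with |ET| = 32.2 and T on the −y side, so T = (0.000, -32.20). The virtual corner opposite E is at (56.50, -32.20). Tangency of A1 to FV means the radius AV is perpendicular to FV and the tangent condition forces AQ to be normal to QT, with radius 12.6, so the center A sits 12.6 in from both sides at A = (43.90, -19.60). That places the tangent points at V = (56.50, -19.60) on FV and Q = (43.90, -32.20) on QT. Then |EV| = |V − E| = 59.80.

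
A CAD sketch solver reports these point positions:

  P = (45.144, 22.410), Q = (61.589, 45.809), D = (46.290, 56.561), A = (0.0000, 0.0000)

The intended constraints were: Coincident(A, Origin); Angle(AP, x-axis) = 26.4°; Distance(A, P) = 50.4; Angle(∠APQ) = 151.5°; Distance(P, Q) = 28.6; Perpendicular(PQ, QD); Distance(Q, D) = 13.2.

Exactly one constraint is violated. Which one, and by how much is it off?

Distance(Q, D) = 13.2 — off by 5.50.

A = (0.00, 0.00) ✓; AP at 26.40° ✓; |AP| = 50.40 ✓; ∠APQ = 151.5° ✓; |PQ| = 28.60 ✓; ∠(PQ, QD) = 90.00° ✓; |QD| = 18.70 ✗.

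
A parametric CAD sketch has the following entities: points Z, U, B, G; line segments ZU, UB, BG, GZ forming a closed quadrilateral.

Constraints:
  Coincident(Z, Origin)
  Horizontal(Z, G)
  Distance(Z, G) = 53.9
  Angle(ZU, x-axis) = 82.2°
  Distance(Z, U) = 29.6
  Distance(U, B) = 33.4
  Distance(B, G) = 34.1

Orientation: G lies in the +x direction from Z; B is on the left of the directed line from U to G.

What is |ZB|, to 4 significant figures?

47.86

Checks: |UB| = 33.40 ✓; |BG| = 34.10 ✓.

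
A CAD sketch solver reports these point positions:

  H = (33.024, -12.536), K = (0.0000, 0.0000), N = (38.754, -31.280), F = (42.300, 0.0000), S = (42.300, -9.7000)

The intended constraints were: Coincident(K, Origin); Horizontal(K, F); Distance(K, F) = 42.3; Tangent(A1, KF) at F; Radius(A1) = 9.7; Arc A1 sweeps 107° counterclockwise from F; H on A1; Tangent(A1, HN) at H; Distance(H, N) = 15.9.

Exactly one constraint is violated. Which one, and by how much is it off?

Distance(H, N) = 15.9 — off by 3.70.

K = (0.00, 0.00) ✓; K.y = 0.00, F.y = 0.00 ✓; |KF| = 42.30 ✓; ∠(SF, FK) = 90.00° ✓; |SF| = 9.700 ✓; bearing(S→H) − bearing(S→F) = 107.0° ✓; |SH| = 9.700 ✓; ∠(SH, HN) = 90.00° ✓; |HN| = 19.60 ✗.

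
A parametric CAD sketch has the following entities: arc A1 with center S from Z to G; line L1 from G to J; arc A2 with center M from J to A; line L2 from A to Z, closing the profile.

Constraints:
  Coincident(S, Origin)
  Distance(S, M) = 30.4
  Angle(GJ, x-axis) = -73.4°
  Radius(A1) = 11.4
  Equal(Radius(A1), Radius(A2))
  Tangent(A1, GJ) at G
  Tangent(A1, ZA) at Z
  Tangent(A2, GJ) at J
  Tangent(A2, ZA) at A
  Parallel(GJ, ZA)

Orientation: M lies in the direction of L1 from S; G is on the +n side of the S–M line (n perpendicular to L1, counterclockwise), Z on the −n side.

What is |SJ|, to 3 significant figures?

32.5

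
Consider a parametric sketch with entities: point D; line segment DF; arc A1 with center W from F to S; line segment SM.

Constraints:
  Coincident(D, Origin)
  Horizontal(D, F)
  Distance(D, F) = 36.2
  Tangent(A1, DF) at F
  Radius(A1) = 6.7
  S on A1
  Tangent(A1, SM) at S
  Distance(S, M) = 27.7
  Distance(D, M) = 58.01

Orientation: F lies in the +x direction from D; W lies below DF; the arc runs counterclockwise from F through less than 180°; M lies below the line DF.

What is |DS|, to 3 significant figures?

32.8

Checks: |WS| = 6.700 ✓; ∠(WS, SM) = 90.00° ✓; |SM| = 27.70 ✓; |DM| = 58.01 ✓.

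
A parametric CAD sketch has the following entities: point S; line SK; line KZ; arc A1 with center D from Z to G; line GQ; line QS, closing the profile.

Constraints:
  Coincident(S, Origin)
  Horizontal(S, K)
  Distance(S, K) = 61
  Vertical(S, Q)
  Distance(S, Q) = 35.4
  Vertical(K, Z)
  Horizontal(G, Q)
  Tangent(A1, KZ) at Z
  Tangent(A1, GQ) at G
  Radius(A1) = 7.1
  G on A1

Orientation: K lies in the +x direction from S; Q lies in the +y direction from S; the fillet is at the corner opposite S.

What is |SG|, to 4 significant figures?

64.49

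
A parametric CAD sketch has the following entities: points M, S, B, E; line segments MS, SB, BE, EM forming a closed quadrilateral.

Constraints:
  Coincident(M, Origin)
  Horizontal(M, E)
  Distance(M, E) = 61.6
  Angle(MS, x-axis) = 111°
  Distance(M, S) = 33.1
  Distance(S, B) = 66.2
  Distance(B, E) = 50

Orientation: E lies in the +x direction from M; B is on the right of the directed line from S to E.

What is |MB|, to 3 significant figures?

33.7

Checks: |SB| = 66.20 ✓; |BE| = 50.00 ✓.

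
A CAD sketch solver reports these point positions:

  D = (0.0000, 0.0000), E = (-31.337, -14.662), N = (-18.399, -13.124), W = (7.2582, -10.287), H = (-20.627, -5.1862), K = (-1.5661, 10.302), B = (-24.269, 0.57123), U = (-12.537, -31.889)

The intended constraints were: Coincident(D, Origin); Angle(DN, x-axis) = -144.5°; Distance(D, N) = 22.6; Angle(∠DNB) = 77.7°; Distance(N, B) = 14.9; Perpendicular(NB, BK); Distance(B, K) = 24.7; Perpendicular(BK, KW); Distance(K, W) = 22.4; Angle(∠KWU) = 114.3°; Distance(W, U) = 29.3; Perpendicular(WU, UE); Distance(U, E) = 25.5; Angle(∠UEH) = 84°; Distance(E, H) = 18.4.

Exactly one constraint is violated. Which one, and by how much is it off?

Distance(E, H) = 18.4 — off by 4.10.

D = (0.00, 0.00) ✓; DN at -144.5° ✓; |DN| = 22.60 ✓; ∠DNB = 77.70° ✓; |NB| = 14.90 ✓; ∠(NB, BK) = 90.00° ✓; |BK| = 24.70 ✓; ∠(BK, KW) = 90.00° ✓; |KW| = 22.40 ✓; ∠KWU = 114.3° ✓; |WU| = 29.30 ✓; ∠(WU, UE) = 90.00° ✓; |UE| = 25.50 ✓; ∠UEH = 84.00° ✓; |EH| = 14.30 ✗.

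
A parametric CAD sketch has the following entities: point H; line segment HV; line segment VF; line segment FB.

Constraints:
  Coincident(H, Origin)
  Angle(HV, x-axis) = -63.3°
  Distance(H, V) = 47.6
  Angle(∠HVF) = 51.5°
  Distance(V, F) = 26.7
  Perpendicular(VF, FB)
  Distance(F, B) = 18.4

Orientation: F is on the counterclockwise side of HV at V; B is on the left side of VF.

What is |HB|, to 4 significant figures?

19.08

H is at the origin; HV runs at -63.3° with length 47.6, so V = 47.6·(cos -63.3°, sin -63.3°) = (21.39, -42.52). ∠HVF = 51.5°, so VF runs at -63.3° + (180° − 51.5°) = 65.20° from the x-axis; with |VF| = 26.7, F = V + 26.7·(cos 65.20°, sin 65.20°) = (32.59, -18.29). VF ⟂ FB; with |FB| = 18.4 on the left of VF, B = F + 18.4·(-0.9078, 0.4195) = (15.88, -10.57). Then |HB| = |B − H| = 19.08.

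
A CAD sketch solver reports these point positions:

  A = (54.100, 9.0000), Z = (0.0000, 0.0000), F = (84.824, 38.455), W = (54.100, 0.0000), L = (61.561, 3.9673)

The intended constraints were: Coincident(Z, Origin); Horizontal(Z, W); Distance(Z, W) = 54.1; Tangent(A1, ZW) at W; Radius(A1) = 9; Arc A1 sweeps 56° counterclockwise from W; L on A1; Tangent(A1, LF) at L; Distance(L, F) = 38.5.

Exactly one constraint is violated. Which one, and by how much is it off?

Distance(L, F) = 38.5 — off by 3.10.

Z = (0.00, 0.00) ✓; Z.y = 0.00, W.y = 0.00 ✓; |ZW| = 54.10 ✓; ∠(AW, WZ) = 90.00° ✓; |AW| = 9.000 ✓; bearing(A→L) − bearing(A→W) = 56.00° ✓; |AL| = 9.000 ✓; ∠(AL, LF) = 90.00° ✓; |LF| = 41.60 ✗.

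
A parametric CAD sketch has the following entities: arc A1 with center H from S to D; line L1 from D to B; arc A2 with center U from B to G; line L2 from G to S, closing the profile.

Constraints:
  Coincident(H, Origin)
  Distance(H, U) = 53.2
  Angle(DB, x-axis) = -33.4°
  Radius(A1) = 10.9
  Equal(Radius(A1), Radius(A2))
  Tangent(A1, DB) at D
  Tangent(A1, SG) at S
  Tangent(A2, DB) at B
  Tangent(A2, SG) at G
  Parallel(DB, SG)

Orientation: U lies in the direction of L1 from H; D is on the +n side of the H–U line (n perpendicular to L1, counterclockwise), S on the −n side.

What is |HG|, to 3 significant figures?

54.3

The slot axis is L1's direction at -33.4°, so u = (cos -33.4°, sin -33.4°) = (0.835, -0.550) and n = (−sin -33.4°, cos -33.4°) = (0.550, 0.835). H is at the origin and U lies 53.2 along u from H, so U = 53.2·u = (44.4, -29.3). Tangency of A1 to both parallel lines with radius 10.9 puts D and S at H ± 10.9·n: D = (6.00, 9.10), S = (-6.00, -9.10). Equal radii place B and G the same way about U: B = U + 10.9·n = (50.4, -20.2), G = U − 10.9·n = (38.4, -38.4). Then |HG| = |G − H| = 54.3.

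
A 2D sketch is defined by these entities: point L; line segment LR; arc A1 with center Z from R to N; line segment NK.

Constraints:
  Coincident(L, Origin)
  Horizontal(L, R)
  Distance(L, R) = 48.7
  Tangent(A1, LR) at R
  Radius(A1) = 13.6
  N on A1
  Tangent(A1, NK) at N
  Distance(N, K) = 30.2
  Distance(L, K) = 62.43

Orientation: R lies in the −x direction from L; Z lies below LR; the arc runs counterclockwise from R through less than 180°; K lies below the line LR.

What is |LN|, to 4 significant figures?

63.51

L is at the origin; LR is horizontal with |LR| = 48.7 and R on the −x side, so R = (-48.70, 0.000). Tangency of A1 to LR means the radius ZR is perpendicular to LR, so Z = R + (0, -13.6) = (-48.70, -13.60). Since ZN ⟂ NK (tangency), |ZK| = √(13.6² + 30.2²) = 33.12 regardless of where N sits on A1. So K lies on both circle(L, 62.43) and circle(Z, 33.12); the below-LR intersection is K = (-42.14, -46.06). N is the foot of the tangent from K: N = (-59.75, -21.53).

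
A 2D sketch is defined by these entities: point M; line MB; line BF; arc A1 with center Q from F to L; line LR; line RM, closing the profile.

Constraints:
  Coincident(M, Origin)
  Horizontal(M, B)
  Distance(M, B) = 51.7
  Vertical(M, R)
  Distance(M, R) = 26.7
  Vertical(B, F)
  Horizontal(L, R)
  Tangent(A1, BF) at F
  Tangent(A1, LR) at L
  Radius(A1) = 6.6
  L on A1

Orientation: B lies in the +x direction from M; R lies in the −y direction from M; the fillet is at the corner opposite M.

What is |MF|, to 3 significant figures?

55.5

The virtual corner opposite M is at (51.7, -26.7). A1 meets BF tangentially, so QF is at right angles to BF and since A1 is tangent to LR there, QL ⟂ LR, with radius 6.6, so the center Q sits 6.6 in from both sides at Q = (45.1, -20.1). That places the tangent points at F = (51.7, -20.1) on BF and L = (45.1, -26.7) on LR. Then |MF| = |F − M| = 55.5.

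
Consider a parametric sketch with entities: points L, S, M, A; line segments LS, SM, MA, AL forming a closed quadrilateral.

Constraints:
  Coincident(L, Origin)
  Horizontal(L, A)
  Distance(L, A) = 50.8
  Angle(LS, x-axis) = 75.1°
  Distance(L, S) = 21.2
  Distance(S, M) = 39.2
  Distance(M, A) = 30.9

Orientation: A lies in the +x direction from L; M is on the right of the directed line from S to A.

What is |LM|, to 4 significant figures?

27.47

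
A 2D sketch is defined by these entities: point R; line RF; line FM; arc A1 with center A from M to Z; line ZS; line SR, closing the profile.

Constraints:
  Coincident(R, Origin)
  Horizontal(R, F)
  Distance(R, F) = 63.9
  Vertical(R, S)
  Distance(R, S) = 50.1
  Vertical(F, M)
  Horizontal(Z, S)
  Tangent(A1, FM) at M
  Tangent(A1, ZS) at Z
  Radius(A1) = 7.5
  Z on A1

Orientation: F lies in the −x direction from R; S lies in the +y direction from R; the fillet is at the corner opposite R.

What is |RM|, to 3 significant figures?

76.8

R is at the origin; RF is horizontal with |RF| = 63.9 and F on the −x side, so F = (-63.9, 0.00). RS is vertical with |RS| = 50.1 and S on the +y side, so S = (0.00, 50.1). The virtual corner opposite R is at (-63.9, 50.1). Since A1 is tangent to FM there, AM ⟂ FM and A1 meets ZS tangentially, so AZ is at right angles to ZS, with radius 7.5, so the center A sits 7.5 in from both sides at A = (-56.4, 42.6). That places the tangent points at M = (-63.9, 42.6) on FM and Z = (-56.4, 50.1) on ZS. Then |RM| = |M − R| = 76.8.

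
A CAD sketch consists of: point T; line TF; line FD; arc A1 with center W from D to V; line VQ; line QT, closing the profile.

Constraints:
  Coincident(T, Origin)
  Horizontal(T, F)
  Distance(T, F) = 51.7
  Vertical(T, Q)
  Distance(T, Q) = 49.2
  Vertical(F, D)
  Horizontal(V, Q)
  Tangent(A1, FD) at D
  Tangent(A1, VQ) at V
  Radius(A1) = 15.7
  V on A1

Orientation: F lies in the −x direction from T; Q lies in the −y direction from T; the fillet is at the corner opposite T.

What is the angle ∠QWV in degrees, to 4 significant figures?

66.44°

T is at the origin; T and F share the same y with |TF| = 51.7 and F on the −x side, so F = (-51.70, 0.000). T and Q share the same x with |TQ| = 49.2 and Q on the −y side, so Q = (0.000, -49.20). The virtual corner opposite T is at (-51.70, -49.20). The tangent condition forces WD to be normal to FD and the tangent condition forces WV to be normal to VQ, with radius 15.7, so the center W sits 15.7 in from both sides at W = (-36.00, -33.50). That places the tangent points at D = (-51.70, -33.50) on FD and V = (-36.00, -49.20) on VQ. Then cos ∠QWV = WQ·WV / (|WQ||WV|), giving 66.44°.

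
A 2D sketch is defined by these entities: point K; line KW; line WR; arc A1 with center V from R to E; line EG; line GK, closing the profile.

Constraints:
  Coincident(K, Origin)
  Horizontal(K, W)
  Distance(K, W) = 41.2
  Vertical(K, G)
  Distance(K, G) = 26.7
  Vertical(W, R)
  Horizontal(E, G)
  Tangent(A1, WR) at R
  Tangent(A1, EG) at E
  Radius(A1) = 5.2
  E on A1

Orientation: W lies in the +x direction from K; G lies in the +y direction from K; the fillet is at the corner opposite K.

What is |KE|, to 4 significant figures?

44.82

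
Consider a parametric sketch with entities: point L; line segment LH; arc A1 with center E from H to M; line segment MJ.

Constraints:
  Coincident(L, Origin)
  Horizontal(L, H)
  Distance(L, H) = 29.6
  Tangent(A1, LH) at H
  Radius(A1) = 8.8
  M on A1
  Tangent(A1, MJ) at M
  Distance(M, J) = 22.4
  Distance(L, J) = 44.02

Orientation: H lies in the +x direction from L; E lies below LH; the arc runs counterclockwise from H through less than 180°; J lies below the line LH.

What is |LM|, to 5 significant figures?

24.463

Checks: |EM| = 8.800 ✓; ∠(EM, MJ) = 90.00° ✓; |MJ| = 22.40 ✓; |LJ| = 44.02 ✓.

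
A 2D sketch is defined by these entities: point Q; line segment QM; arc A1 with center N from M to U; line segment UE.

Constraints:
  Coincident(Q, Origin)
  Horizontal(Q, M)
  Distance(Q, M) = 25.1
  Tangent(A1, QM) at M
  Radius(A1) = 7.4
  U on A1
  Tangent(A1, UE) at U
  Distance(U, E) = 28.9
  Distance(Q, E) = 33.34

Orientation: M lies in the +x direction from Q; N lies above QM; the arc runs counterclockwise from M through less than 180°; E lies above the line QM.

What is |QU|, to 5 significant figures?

32.701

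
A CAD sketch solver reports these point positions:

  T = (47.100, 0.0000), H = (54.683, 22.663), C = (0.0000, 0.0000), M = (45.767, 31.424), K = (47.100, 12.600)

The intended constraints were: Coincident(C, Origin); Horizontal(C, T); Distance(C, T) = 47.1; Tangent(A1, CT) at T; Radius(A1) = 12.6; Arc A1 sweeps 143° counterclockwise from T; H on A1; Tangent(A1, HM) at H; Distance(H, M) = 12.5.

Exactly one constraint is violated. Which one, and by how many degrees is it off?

Tangent(A1, HM) at H — off by 7.50°.

C = (0.00, 0.00) ✓; C.y = 0.00, T.y = 0.00 ✓; |CT| = 47.10 ✓; ∠(KT, TC) = 90.00° ✓; |KT| = 12.60 ✓; bearing(K→H) − bearing(K→T) = 143.0° ✓; |KH| = 12.60 ✓; ∠(KH, HM) = 97.50° ✗; |HM| = 12.50 ✓.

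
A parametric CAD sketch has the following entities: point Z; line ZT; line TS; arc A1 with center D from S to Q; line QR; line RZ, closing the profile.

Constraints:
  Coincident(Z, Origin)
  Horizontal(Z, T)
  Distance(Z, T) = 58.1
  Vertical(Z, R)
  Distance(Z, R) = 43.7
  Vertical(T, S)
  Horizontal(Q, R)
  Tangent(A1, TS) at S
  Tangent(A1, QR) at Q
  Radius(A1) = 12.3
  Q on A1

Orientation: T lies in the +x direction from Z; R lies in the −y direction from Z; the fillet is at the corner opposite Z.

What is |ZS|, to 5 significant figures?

66.042

The virtual corner opposite Z is at (58.100, -43.700). A1 meets TS tangentially, so DS is at right angles to TS and since A1 is tangent to QR there, DQ ⟂ QR, with radius 12.3, so the center D sits 12.3 in from both sides at D = (45.800, -31.400). That places the tangent points at S = (58.100, -31.400) on TS and Q = (45.800, -43.700) on QR. Then |ZS| = |S − Z| = 66.042.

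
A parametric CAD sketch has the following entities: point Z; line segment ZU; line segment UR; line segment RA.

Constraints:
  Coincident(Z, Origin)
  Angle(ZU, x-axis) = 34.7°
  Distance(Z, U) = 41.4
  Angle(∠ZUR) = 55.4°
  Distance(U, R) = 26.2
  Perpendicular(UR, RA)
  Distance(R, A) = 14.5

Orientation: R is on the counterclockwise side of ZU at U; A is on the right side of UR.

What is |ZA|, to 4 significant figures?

48.65

Z is at the origin; ZU runs at 34.7° with length 41.4, so U = 41.4·(cos 34.7°, sin 34.7°) = (34.04, 23.57). ∠ZUR = 55.4°, so UR runs at 34.7° + (180° − 55.4°) = 159.3° from the x-axis; with |UR| = 26.2, R = U + 26.2·(cos 159.3°, sin 159.3°) = (9.528, 32.83). UR ⟂ RA; with |RA| = 14.5 on the right of UR, A = R + 14.5·(0.3535, 0.9354) = (14.65, 46.39). Then |ZA| = |A − Z| = 48.65.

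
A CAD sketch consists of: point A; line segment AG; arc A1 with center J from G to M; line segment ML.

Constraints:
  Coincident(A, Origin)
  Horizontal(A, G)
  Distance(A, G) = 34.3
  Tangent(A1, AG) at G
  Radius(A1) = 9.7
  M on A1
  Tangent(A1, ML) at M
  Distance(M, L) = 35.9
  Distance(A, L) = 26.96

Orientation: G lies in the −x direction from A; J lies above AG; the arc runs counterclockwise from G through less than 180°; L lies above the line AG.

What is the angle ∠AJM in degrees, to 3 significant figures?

31.5°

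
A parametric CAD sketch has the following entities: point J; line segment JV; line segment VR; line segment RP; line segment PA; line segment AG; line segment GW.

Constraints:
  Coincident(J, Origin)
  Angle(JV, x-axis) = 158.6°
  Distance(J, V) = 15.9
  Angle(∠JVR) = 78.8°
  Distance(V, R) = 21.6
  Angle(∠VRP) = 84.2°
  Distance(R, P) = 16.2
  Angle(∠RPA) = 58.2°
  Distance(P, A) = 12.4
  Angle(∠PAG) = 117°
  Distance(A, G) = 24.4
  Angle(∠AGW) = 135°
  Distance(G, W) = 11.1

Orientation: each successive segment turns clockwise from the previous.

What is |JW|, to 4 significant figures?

42.66

J is at the origin; JV runs at 158.6° with length 15.9, so V = (-14.80, 5.802). ∠JVR = 78.8° gives VR at 57.40° from the x-axis; with |VR| = 21.6, R = (-3.166, 24.00). ∠VRP = 84.2° gives RP at -38.40° from the x-axis; with |RP| = 16.2, P = (9.529, 13.94). ∠RPA = 58.2° gives PA at -160.2° from the x-axis; with |PA| = 12.4, A = (-2.137, 9.736). ∠PAG = 117.0° gives AG at 136.8° from the x-axis; with |AG| = 24.4, G = (-19.92, 26.44). ∠AGW = 135.0° gives GW at 91.80° from the x-axis; with |GW| = 11.1, W = (-20.27, 37.53). Then |JW| = |W − J| = 42.66.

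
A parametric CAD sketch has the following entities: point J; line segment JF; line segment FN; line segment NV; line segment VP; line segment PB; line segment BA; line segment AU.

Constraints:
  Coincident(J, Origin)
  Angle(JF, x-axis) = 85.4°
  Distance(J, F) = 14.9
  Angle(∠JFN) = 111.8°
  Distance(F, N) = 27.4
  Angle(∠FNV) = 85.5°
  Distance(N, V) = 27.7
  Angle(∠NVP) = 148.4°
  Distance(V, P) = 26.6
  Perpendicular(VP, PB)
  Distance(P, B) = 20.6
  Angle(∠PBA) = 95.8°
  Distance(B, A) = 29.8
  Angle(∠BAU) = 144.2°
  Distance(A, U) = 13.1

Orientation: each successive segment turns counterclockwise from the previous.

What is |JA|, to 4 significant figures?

13.73

J is at the origin; JF runs at 85.4° with length 14.9, so F = (1.195, 14.85). ∠JFN = 111.8° gives FN at 153.6° from the x-axis; with |FN| = 27.4, N = (-23.35, 27.04). ∠FNV = 85.5° gives NV at -111.9° from the x-axis; with |NV| = 27.7, V = (-33.68, 1.334). ∠NVP = 148.4° gives VP at -80.30° from the x-axis; with |VP| = 26.6, P = (-29.20, -24.89). The perpendicularity gives PB at right angles to VP, so PB runs at 9.700°; with |PB| = 20.6, B = (-8.892, -21.41). ∠PBA = 95.8° gives BA at 93.90° from the x-axis; with |BA| = 29.8, A = (-10.92, 8.316). Then |JA| = |A − J| = 13.73.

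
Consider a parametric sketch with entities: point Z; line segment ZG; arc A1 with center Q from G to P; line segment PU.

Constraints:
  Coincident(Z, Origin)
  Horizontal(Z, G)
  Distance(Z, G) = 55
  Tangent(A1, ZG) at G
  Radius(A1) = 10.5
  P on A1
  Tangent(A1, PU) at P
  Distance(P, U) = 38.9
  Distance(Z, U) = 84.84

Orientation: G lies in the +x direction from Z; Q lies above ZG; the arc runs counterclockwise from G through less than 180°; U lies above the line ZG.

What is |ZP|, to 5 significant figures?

66.077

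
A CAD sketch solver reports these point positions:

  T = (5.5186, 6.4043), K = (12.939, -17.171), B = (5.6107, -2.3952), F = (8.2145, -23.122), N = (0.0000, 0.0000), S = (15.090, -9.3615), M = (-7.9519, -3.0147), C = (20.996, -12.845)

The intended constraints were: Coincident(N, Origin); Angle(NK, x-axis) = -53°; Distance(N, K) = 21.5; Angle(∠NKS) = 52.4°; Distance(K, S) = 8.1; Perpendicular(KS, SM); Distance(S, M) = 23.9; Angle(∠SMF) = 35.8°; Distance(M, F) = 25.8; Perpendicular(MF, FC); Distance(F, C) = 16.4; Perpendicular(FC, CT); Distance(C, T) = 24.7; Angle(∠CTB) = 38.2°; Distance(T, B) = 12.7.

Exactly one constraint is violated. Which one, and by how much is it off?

Distance(T, B) = 12.7 — off by 3.90.

N = (0.00, 0.00) ✓; NK at -53.00° ✓; |NK| = 21.50 ✓; ∠NKS = 52.40° ✓; |KS| = 8.100 ✓; ∠(KS, SM) = 90.00° ✓; |SM| = 23.90 ✓; ∠SMF = 35.80° ✓; |MF| = 25.80 ✓; ∠(MF, FC) = 90.00° ✓; |FC| = 16.40 ✓; ∠(FC, CT) = 90.00° ✓; |CT| = 24.70 ✓; ∠CTB = 38.20° ✓; |TB| = 8.800 ✗.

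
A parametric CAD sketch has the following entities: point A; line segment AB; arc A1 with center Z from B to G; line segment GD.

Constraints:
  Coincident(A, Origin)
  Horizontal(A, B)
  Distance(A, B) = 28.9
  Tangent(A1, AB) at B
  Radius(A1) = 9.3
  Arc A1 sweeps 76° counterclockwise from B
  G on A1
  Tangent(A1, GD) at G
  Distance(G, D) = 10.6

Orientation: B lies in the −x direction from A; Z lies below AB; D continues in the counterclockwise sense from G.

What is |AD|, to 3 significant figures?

44.0

A is at the origin; AB is horizontal with |AB| = 28.9 and B on the −x side, so B = (-28.9, 0.00). Tangency of A1 to AB means the radius ZB is perpendicular to AB, so Z = B + (0, -9.3) = (-28.9, -9.30). On A1, B sits at bearing 90° from Z; a 76° counterclockwise sweep puts G at bearing 166°, so G = Z + 9.3·(cos 166°, sin 166°) = (-37.9, -7.05). Since A1 is tangent to GD there, ZG ⟂ GD, so GD runs along (−sin 166°, cos 166°); with |GD| = 10.6, D = (-40.5, -17.3). Then |AD| = |D − A| = 44.0.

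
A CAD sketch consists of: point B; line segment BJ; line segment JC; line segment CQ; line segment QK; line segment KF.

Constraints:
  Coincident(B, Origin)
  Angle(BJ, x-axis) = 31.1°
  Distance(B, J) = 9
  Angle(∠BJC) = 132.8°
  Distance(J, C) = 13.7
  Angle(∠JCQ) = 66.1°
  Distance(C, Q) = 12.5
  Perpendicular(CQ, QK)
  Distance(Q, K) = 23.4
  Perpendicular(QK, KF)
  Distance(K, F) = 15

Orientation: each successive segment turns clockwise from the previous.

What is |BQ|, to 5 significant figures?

15.520

B is at the origin; BJ runs at 31.1° with length 9.0, so J = (7.7064, 4.6488). ∠BJC = 132.8° gives JC at -16.100° from the x-axis; with |JC| = 13.7, C = (20.869, 0.84959). ∠JCQ = 66.1° gives CQ at -130.00° from the x-axis; with |CQ| = 12.5, Q = (12.834, -8.7260). Then |BQ| = |Q − B| = 15.520.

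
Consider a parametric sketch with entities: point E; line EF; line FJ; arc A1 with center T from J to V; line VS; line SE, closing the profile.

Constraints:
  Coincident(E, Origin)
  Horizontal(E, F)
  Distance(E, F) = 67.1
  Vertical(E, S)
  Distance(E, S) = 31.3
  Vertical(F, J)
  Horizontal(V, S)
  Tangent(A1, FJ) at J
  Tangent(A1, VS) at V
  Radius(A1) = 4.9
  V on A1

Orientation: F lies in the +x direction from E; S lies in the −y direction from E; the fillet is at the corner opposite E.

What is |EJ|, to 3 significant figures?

72.1

The virtual corner opposite E is at (67.1, -31.3). Since A1 is tangent to FJ there, TJ ⟂ FJ and tangency of A1 to VS means the radius TV is perpendicular to VS, with radius 4.9, so the center T sits 4.9 in from both sides at T = (62.2, -26.4). That places the tangent points at J = (67.1, -26.4) on FJ and V = (62.2, -31.3) on VS. Then |EJ| = |J − E| = 72.1.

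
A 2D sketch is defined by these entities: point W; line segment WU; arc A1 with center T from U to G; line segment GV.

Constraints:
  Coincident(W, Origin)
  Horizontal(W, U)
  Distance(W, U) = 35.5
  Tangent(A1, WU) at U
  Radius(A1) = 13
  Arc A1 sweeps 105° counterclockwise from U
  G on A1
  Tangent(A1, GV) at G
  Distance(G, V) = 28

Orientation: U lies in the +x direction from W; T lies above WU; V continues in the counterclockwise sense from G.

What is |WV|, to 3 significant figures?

59.6

On A1, U sits at bearing -90° from T; a 105° counterclockwise sweep puts G at bearing 15°, so G = T + 13.0·(cos 15°, sin 15°) = (48.1, 16.4). Tangency of A1 to GV means the radius TG is perpendicular to GV, so GV runs along (−sin 15°, cos 15°); with |GV| = 28.0, V = (40.8, 43.4). Then |WV| = |V − W| = 59.6.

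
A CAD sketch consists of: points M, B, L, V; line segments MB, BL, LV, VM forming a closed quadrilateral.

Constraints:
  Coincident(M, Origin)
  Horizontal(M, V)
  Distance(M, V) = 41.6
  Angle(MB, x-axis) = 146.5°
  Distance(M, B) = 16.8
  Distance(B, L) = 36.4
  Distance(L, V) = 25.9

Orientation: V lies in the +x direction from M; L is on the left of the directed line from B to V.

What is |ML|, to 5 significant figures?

27.246

Checks: |BL| = 36.40 ✓; |LV| = 25.90 ✓.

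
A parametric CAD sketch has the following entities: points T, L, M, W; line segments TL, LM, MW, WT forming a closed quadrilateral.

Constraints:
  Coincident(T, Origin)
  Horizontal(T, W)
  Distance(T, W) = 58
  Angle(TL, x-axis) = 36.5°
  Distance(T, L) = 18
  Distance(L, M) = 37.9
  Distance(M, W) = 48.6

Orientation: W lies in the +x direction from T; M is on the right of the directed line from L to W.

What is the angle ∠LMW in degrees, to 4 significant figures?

60.95°

T is at the origin; TW is horizontal with |TW| = 58.0 and W in +x, so W = (58.0, 0). TL runs at 36.5° with |TL| = 18.0, so L = (14.47, 10.71). M is determined by |LM| = 37.9 and |MW| = 48.6 together: it lies at the intersection of circle(L, 37.9) and circle(W, 48.6). With |LW| = 44.83, the foot of the radical line on LW is 12.09 from L and the perpendicular offset is √(37.9² − 12.09²) = 35.92. Taking the right-of-LW solution: M = (17.63, -27.06).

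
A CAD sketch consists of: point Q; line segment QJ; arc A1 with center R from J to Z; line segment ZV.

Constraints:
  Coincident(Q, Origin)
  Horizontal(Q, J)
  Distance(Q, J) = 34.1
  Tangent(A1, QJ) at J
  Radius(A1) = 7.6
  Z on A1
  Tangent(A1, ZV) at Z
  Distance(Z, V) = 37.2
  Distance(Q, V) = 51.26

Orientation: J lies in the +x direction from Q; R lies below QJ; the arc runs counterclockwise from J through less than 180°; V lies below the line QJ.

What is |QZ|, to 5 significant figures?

27.508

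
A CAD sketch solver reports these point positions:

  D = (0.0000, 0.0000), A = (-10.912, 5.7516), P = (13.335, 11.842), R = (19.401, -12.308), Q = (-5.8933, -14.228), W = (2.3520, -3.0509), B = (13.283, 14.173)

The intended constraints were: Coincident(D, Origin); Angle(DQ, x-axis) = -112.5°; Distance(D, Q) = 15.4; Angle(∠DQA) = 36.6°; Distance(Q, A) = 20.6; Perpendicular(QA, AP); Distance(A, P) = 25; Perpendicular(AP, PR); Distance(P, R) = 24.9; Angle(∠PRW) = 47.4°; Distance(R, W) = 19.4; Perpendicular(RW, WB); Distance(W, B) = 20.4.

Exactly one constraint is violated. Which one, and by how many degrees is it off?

Perpendicular(RW, WB) — off by 3.90°.

D = (0.00, 0.00) ✓; DQ at -112.5° ✓; |DQ| = 15.40 ✓; ∠DQA = 36.60° ✓; |QA| = 20.60 ✓; ∠(QA, AP) = 90.00° ✓; |AP| = 25.00 ✓; ∠(AP, PR) = 90.00° ✓; |PR| = 24.90 ✓; ∠PRW = 47.40° ✓; |RW| = 19.40 ✓; ∠(RW, WB) = 93.90° ✗; |WB| = 20.40 ✓.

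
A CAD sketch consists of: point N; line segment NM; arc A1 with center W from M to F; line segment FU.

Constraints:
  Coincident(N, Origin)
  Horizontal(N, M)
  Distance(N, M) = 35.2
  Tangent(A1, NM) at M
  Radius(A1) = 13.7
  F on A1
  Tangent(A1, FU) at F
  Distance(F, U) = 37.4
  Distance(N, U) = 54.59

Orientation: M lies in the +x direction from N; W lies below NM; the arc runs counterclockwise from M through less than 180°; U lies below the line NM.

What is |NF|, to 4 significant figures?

25.27

N is at the origin; NM is horizontal with |NM| = 35.2 and M on the +x side, so M = (35.20, 0.000). A1 meets NM tangentially, so WM is at right angles to NM, so W = M + (0, -13.7) = (35.20, -13.70). Since WF ⟂ FU (tangency), |WU| = √(13.7² + 37.4²) = 39.83 regardless of where F sits on A1. So U lies on both circle(N, 54.59) and circle(W, 39.83); the below-NM intersection is U = (20.35, -50.66). F is the foot of the tangent from U: F = (21.51, -13.27).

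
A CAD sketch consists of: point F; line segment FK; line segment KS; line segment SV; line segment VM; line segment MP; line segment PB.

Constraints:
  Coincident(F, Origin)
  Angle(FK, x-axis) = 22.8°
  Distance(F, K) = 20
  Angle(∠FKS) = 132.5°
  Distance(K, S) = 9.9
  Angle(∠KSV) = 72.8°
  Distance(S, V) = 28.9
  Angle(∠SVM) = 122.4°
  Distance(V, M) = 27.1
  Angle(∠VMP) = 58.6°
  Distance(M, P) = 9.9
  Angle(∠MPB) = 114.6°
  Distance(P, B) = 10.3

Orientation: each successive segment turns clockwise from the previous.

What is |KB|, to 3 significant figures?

26.5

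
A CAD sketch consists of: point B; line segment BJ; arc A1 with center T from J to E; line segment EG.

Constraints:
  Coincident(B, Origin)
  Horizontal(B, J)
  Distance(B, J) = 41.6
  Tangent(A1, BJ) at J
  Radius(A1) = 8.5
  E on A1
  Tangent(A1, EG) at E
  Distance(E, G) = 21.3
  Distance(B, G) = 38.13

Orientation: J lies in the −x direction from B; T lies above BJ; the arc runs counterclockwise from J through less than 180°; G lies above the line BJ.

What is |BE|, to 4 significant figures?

34.00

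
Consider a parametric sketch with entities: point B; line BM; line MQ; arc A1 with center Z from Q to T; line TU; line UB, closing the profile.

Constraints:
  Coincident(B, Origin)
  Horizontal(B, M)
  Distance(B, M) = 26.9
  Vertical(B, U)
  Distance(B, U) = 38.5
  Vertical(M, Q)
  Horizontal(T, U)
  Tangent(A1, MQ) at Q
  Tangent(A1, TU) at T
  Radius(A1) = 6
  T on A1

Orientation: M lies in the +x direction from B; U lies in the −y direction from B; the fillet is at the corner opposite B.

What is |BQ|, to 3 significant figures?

42.2

B is at the origin; B and M share the same y with |BM| = 26.9 and M on the +x side, so M = (26.9, 0.00). BU is vertical with |BU| = 38.5 and U on the −y side, so U = (0.00, -38.5). The virtual corner opposite B is at (26.9, -38.5). Since A1 is tangent to MQ there, ZQ ⟂ MQ and tangency of A1 to TU means the radius ZT is perpendicular to TU, with radius 6.0, so the center Z sits 6.0 in from both sides at Z = (20.9, -32.5). That places the tangent points at Q = (26.9, -32.5) on MQ and T = (20.9, -38.5) on TU. Then |BQ| = |Q − B| = 42.2.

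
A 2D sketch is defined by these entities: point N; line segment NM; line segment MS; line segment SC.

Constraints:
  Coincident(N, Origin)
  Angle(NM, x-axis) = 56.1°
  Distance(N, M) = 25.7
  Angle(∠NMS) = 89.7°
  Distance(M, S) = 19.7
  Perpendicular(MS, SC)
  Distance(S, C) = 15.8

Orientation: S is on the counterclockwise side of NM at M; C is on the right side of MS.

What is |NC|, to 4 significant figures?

45.88

∠NMS = 89.7°, so MS runs at 56.1° + (180° − 89.7°) = 146.4° from the x-axis; with |MS| = 19.7, S = M + 19.7·(cos 146.4°, sin 146.4°) = (-2.074, 32.23). MS is perpendicular to SC; with |SC| = 15.8 on the right of MS, C = S + 15.8·(0.5534, 0.8329) = (6.669, 45.39). Then |NC| = |C − N| = 45.88.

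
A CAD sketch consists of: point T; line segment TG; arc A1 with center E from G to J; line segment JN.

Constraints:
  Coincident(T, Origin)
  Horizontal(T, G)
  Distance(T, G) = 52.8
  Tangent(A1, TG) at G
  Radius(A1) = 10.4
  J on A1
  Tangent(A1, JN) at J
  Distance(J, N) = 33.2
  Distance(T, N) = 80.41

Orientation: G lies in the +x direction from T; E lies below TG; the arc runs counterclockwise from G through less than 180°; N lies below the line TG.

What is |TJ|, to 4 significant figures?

48.84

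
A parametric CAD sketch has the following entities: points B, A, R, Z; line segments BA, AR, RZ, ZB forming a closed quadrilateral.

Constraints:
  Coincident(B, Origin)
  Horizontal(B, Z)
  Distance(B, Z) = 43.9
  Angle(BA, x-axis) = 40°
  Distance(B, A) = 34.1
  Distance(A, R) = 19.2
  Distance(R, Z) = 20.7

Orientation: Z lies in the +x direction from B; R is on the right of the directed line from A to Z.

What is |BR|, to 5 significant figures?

23.586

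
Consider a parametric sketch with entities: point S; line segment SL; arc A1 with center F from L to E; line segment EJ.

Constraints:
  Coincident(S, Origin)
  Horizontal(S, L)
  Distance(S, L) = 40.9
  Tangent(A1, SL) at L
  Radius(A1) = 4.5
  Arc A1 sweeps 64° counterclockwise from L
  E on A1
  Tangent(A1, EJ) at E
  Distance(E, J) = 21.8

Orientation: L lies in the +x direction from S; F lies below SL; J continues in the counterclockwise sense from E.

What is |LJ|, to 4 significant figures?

25.97

S is at the origin; SL is horizontal with |SL| = 40.9 and L on the +x side, so L = (40.90, 0.000). Since A1 is tangent to SL there, FL ⟂ SL, so F = L + (0, -4.5) = (40.90, -4.500). On A1, L sits at bearing 90° from F; a 64° counterclockwise sweep puts E at bearing 154°, so E = F + 4.5·(cos 154°, sin 154°) = (36.86, -2.527). The tangent condition forces FE to be normal to EJ, so EJ runs along (−sin 154°, cos 154°); with |EJ| = 21.8, J = (27.30, -22.12). Then |LJ| = |J − L| = 25.97.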